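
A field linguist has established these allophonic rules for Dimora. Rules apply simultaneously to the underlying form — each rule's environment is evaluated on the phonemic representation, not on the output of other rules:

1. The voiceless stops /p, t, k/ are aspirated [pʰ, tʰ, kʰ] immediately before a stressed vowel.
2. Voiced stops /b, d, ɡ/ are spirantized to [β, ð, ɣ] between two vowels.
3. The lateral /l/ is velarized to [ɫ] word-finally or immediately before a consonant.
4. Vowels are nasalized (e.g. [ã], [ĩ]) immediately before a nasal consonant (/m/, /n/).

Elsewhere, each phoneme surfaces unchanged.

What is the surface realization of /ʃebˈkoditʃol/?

[ʃebˈkʰoðitʃoɫ]

/e/ (between /ʃ/ and /b/) fails the environment for rule 4, so it stays [e].
/b/ — between /e/ and /k/; rule 2 does not apply here → [b].
Rule 1 applies to /k/ (between /b/ and /o/: immediately before a stressed vowel) → [kʰ].
/o/ — between /k/ and /d/; rule 4 does not apply here → [o].
/d/ (between /o/ and /i/): between two vowels, so rule 2 applies → [ð].
/i/ (between /d/ and /t/) fails the environment for rule 4, so it stays [i].
/t/ (between /i/ and /ʃ/) fails the environment for rule 1, so it stays [t].
/o/ (between /ʃ/ and /l/): rule 4 targets it, but not before a nasal consonant → unchanged [o].
/l/ (word-final): word-finally or immediately before a consonant, so rule 3 applies → [ɫ].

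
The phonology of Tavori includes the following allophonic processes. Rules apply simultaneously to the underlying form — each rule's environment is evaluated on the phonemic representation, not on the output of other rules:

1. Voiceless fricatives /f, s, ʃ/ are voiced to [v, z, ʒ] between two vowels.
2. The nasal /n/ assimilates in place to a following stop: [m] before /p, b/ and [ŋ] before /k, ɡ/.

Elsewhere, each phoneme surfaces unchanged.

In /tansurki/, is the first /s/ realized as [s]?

/s/ — between /n/ and /u/; rule 1 does not apply here → [s].
The actual realization is [s], which matches [s].

Yes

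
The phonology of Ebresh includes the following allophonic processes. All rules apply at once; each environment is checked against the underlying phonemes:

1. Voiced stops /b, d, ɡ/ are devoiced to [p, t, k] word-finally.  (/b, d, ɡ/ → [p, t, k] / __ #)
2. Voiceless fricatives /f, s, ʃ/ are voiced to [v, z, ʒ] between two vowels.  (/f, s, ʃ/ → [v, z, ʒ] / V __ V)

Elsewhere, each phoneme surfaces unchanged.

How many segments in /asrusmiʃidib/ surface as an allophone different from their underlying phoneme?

2

Segments that undergo a rule: /ʃ/ → [ʒ] (rule 2); /b/ → [p] (rule 1).
All other segments surface unchanged.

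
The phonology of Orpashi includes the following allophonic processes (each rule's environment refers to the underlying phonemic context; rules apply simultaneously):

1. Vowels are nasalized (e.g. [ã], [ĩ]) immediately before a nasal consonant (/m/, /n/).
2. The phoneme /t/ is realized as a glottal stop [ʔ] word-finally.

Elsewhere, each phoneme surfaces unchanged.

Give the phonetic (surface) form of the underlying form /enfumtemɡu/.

[ẽnfũmtẽmɡu]

Rule 1 applies to /e/ (word-initial: before a nasal consonant) → [ẽ].
/n/ (between /e/ and /f/) is unaffected → [n].
/f/ (between /n/ and /u/): no rule targets it → [f].
Rule 1 applies to /u/ (between /f/ and /m/: before a nasal consonant) → [ũ].
/m/ stays [m].
/t/ — between /m/ and /e/; rule 2 does not apply here → [t].
/e/ (between /t/ and /m/) occurs before a nasal consonant → [ẽ] by rule 1.
/m/ (between /e/ and /ɡ/): no rule targets it → [m].
/ɡ/ stays [ɡ].
/u/ (word-final) is in the target of rule 1 but the environment (before a nasal consonant) is not met → [u].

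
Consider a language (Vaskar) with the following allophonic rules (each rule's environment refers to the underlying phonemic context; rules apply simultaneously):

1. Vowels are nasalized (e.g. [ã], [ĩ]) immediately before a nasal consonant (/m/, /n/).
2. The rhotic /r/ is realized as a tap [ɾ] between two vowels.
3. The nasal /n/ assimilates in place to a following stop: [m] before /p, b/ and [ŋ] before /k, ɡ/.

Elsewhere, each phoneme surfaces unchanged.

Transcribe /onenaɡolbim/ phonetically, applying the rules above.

[õnẽnaɡolbĩm]

/o/ meets the environment for rule 1 (before a nasal consonant) → [õ].
/n/ (between /o/ and /e/) is in the target of rule 3 but the environment (before a labial or velar stop) is not met → [n].
/e/ (between /n/ and /n/) occurs before a nasal consonant → [ẽ] by rule 1.
/n/ (between /e/ and /a/): rule 3 targets it, but not before a labial or velar stop → unchanged [n].
/a/ (between /n/ and /ɡ/): rule 1 targets it, but not before a nasal consonant → unchanged [a].
/o/ (between /ɡ/ and /l/) fails the environment for rule 1, so it stays [o].
/i/ (between /b/ and /m/) occurs before a nasal consonant → [ĩ] by rule 1.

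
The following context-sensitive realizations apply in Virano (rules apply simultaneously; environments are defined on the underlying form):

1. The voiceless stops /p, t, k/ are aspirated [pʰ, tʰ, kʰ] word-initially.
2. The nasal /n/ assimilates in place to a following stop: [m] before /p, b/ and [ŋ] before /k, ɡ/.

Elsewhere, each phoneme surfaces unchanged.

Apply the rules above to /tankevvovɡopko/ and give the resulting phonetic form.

[tʰaŋkevvovɡopko]

/t/ — word-initial, word-initially — surfaces as [tʰ] (rule 1).
/a/ (between /t/ and /n/) is unaffected → [a].
Rule 2 applies to /n/ (between /a/ and /k/: before a labial or velar stop) → [ŋ].
/k/ — between /n/ and /e/; rule 1 does not apply here → [k].
/e/ — not in any rule's target class → [e].
/v/ (between /e/ and /v/) is unaffected → [v].
/v/ — not in any rule's target class → [v].
/o/ (between /v/ and /v/): no rule targets it → [o].
/v/ (between /o/ and /ɡ/): no rule targets it → [v].
/ɡ/ (between /v/ and /o/) is unaffected → [ɡ].
/o/ — not in any rule's target class → [o].
/p/ — between /o/ and /k/; rule 1 does not apply here → [p].
/k/ — between /p/ and /o/; rule 1 does not apply here → [k].
/o/ (word-final): no rule targets it → [o].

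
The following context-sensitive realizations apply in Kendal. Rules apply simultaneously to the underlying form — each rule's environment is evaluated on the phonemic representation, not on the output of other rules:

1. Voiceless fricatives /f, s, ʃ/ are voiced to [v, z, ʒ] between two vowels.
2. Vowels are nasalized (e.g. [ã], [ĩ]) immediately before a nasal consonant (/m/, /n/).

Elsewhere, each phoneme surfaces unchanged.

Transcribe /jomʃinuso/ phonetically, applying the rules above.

[jõmʃĩnuzo]

/j/ — not in any rule's target class → [j].
Rule 2 applies to /o/ (between /j/ and /m/: before a nasal consonant) → [õ].
/m/ — not in any rule's target class → [m].
/ʃ/ (between /m/ and /i/) is in the target of rule 1 but the environment (between two vowels) is not met → [ʃ].
/i/ meets the environment for rule 2 (before a nasal consonant) → [ĩ].
/n/ (between /i/ and /u/): no rule targets it → [n].
/u/ (between /n/ and /s/) is in the target of rule 2 but the environment (before a nasal consonant) is not met → [u].
/s/ (between /u/ and /o/): between two vowels, so rule 1 applies → [z].
/o/ (word-final) fails the environment for rule 2, so it stays [o].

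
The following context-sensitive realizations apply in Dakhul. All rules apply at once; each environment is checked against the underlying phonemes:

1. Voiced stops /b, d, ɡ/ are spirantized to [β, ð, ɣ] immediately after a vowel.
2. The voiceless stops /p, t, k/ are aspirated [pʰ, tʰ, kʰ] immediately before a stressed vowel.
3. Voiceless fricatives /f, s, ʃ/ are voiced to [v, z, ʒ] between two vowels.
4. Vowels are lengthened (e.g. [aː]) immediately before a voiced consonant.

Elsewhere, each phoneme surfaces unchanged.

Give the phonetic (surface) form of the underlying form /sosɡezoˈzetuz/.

/s/ (word-initial) fails the environment for rule 3, so it stays [s].
/o/ (between /s/ and /s/): rule 4 targets it, but not before a voiced consonant → unchanged [o].
/s/ (between /o/ and /ɡ/) fails the environment for rule 3, so it stays [s].
/ɡ/ (between /s/ and /e/) is in the target of rule 1 but the environment (immediately after a vowel) is not met → [ɡ].
/e/ (between /ɡ/ and /z/) occurs before a voiced consonant → [eː] by rule 4.
/z/ — not in any rule's target class → [z].
/o/ meets the environment for rule 4 (before a voiced consonant) → [oː].
/z/ — not in any rule's target class → [z].
/e/ (between /z/ and /t/) is in the target of rule 4 but the environment (before a voiced consonant) is not met → [e].
/t/ (between /e/ and /u/) fails the environment for rule 2, so it stays [t].
/u/ — between /t/ and /z/, before a voiced consonant — surfaces as [uː] (rule 4).
/z/ (word-final) is unaffected → [z].

[sosɡeːzoːˈzetuːz]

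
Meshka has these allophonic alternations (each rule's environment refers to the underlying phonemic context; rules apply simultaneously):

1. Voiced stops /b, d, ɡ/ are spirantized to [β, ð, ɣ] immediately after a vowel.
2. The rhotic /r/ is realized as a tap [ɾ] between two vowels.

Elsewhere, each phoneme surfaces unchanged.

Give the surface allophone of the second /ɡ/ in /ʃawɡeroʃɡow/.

/ɡ/ (between /ʃ/ and /o/): rule 1 targets it, but not immediately after a vowel → unchanged [ɡ].

[ɡ]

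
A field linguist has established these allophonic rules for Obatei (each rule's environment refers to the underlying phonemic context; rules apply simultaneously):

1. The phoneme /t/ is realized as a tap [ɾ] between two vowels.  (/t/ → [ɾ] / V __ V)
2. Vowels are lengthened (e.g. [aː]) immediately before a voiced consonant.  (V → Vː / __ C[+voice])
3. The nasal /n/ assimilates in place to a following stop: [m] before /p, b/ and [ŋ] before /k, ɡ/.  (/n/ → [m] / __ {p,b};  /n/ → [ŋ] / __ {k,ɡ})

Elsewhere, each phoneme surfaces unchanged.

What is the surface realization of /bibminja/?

/b/ (word-initial): no rule targets it → [b].
/i/ — between /b/ and /b/, before a voiced consonant — surfaces as [iː] (rule 2).
/b/ stays [b].
/m/ stays [m].
/i/ (between /m/ and /n/) occurs before a voiced consonant → [iː] by rule 2.
/n/ (between /i/ and /j/): rule 3 targets it, but not before a labial or velar stop → unchanged [n].
/j/ (between /n/ and /a/): no rule targets it → [j].
/a/ (word-final): rule 2 targets it, but not before a voiced consonant → unchanged [a].

[biːbmiːnja]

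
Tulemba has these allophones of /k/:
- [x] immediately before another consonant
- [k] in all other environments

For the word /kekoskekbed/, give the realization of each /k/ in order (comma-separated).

[k], [k], [k], [x]

Occurrence 1 (position 1): no conditioning environment matches → elsewhere allophone [k].
Occurrence 2 (position 3): no conditioning environment matches → elsewhere allophone [k].
Occurrence 3 (position 6): no conditioning environment matches → elsewhere allophone [k].
Occurrence 4 (position 8): immediately before another consonant → [x].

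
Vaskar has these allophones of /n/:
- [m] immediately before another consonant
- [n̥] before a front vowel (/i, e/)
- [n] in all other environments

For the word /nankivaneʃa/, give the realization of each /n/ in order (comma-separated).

[n], [m], [n̥]

Occurrence 1 (position 1): no conditioning environment matches → elsewhere allophone [n].
Occurrence 2 (position 3): immediately before another consonant → [m].
Occurrence 3 (position 8): before a front vowel (/i, e/) → [n̥].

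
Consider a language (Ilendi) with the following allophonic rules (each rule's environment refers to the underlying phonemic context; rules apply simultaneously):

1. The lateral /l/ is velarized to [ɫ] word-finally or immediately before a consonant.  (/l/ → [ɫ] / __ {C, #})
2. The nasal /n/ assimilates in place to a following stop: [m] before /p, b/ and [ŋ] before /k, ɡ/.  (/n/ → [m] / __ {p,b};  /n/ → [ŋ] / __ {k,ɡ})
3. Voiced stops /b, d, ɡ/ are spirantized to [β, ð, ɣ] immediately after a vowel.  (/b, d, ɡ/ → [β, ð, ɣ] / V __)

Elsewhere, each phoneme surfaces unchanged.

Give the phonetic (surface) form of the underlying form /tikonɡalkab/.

[tikoŋɡaɫkaβ]

/n/ — between /o/ and /ɡ/, before a labial or velar stop — surfaces as [ŋ] (rule 2).
/ɡ/ (between /n/ and /a/) is in the target of rule 3 but the environment (immediately after a vowel) is not met → [ɡ].
Rule 1 applies to /l/ (between /a/ and /k/: word-finally or immediately before a consonant) → [ɫ].
/b/ (word-final) occurs immediately after a vowel → [β] by rule 3.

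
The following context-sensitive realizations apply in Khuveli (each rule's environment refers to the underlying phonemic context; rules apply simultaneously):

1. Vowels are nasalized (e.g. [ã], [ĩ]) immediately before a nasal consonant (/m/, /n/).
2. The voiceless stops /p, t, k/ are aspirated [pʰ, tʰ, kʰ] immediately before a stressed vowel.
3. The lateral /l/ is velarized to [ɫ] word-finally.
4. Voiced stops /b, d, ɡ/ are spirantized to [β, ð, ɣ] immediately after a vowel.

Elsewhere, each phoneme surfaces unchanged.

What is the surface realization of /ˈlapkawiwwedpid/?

/l/ (word-initial): rule 3 targets it, but not word-finally → unchanged [l].
/a/ (between /l/ and /p/) fails the environment for rule 1, so it stays [a].
/p/ — between /a/ and /k/; rule 2 does not apply here → [p].
/k/ (between /p/ and /a/) is in the target of rule 2 but the environment (immediately before a stressed vowel) is not met → [k].
/a/ (between /k/ and /w/) fails the environment for rule 1, so it stays [a].
/w/ (between /a/ and /i/) is unaffected → [w].
/i/ (between /w/ and /w/) is in the target of rule 1 but the environment (before a nasal consonant) is not met → [i].
/w/ (between /i/ and /w/) is unaffected → [w].
/w/ (between /w/ and /e/) is unaffected → [w].
/e/ (between /w/ and /d/): rule 1 targets it, but not before a nasal consonant → unchanged [e].
/d/ — between /e/ and /p/, immediately after a vowel — surfaces as [ð] (rule 4).
/p/ (between /d/ and /i/) is in the target of rule 2 but the environment (immediately before a stressed vowel) is not met → [p].
/i/ (between /p/ and /d/): rule 1 targets it, but not before a nasal consonant → unchanged [i].
/d/ (word-final) occurs immediately after a vowel → [ð] by rule 4.

[ˈlapkawiwweðpið]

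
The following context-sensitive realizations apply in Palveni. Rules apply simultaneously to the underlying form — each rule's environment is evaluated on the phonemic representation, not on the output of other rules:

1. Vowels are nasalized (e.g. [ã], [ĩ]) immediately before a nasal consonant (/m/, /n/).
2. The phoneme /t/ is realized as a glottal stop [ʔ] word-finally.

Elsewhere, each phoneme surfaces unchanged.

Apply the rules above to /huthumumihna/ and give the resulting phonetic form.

/h/ (word-initial) is unaffected → [h].
/u/ (between /h/ and /t/) fails the environment for rule 1, so it stays [u].
/t/ (between /u/ and /h/): rule 2 targets it, but not word-finally → unchanged [t].
/h/ (between /t/ and /u/) is unaffected → [h].
/u/ meets the environment for rule 1 (before a nasal consonant) → [ũ].
/m/ (between /u/ and /u/) is unaffected → [m].
Rule 1 applies to /u/ (between /m/ and /m/: before a nasal consonant) → [ũ].
/m/ stays [m].
/i/ — between /m/ and /h/; rule 1 does not apply here → [i].
/h/ stays [h].
/n/ stays [n].
/a/ (word-final): rule 1 targets it, but not before a nasal consonant → unchanged [a].

[huthũmũmihna]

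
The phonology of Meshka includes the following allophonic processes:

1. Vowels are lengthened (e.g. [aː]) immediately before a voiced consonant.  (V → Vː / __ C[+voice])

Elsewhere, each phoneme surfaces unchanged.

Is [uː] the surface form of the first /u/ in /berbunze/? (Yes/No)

Yes

/u/ (between /b/ and /n/): before a voiced consonant, so rule 1 applies → [uː].
The actual realization is [uː], which matches [uː].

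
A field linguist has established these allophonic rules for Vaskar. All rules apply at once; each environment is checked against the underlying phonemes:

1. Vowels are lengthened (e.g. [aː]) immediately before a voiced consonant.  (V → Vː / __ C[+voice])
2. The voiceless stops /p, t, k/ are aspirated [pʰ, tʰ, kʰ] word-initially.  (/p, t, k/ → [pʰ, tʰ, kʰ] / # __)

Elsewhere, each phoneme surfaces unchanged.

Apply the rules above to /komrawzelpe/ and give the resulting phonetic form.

[kʰoːmraːwzeːlpe]

Rule 2 applies to /k/ (word-initial: word-initially) → [kʰ].
/o/ (between /k/ and /m/) occurs before a voiced consonant → [oː] by rule 1.
/m/ (between /o/ and /r/) is unaffected → [m].
/r/ (between /m/ and /a/): no rule targets it → [r].
/a/ (between /r/ and /w/) occurs before a voiced consonant → [aː] by rule 1.
/w/ stays [w].
/z/ (between /w/ and /e/): no rule targets it → [z].
/e/ meets the environment for rule 1 (before a voiced consonant) → [eː].
/l/ stays [l].
/p/ — between /l/ and /e/; rule 2 does not apply here → [p].
/e/ — word-final; rule 1 does not apply here → [e].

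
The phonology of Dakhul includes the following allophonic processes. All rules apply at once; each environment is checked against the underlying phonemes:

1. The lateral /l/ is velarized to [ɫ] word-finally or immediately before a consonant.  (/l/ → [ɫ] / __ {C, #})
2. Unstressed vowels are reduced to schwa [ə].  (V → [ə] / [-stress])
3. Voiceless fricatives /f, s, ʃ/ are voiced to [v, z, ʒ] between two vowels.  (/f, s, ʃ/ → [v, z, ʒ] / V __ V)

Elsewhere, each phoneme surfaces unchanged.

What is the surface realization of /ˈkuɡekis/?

[ˈkuɡəkəs]

/k/ (word-initial) is unaffected → [k].
/u/ — between /k/ and /ɡ/; rule 2 does not apply here → [u].
/ɡ/ stays [ɡ].
/e/ (between /ɡ/ and /k/) occurs in an unstressed syllable → [ə] by rule 2.
/k/ (between /e/ and /i/) is unaffected → [k].
/i/ (between /k/ and /s/) occurs in an unstressed syllable → [ə] by rule 2.
/s/ — word-final; rule 3 does not apply here → [s].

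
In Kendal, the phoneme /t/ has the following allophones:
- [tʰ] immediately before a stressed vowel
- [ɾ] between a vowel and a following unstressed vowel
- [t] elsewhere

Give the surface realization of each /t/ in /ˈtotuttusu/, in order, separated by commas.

Occurrence 1 (position 1): immediately before a stressed vowel → [tʰ].
Occurrence 2 (position 3): between a vowel and an unstressed vowel → [ɾ].
Occurrence 3 (position 5): no conditioning environment matches → elsewhere allophone [t].
Occurrence 4 (position 6): no conditioning environment matches → elsewhere allophone [t].

[tʰ], [ɾ], [t], [t]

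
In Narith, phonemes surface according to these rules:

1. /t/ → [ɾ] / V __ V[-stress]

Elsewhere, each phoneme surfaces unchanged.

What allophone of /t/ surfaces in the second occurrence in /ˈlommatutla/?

/t/ (between /u/ and /l/) fails the environment for rule 1, so it stays [t].

[t]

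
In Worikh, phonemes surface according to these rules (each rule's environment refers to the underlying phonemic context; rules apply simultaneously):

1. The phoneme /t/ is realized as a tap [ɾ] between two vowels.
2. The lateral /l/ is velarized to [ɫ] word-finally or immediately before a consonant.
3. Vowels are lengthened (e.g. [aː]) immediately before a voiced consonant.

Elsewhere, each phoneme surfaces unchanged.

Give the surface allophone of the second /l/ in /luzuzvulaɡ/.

/l/ (between /u/ and /a/) is in the target of rule 2 but the environment (word-finally or immediately before a consonant) is not met → [l].

[l]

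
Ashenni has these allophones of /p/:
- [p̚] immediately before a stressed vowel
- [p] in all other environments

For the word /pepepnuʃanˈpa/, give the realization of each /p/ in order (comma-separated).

Occurrence 1 (position 1): no conditioning environment matches → elsewhere allophone [p].
Occurrence 2 (position 3): no conditioning environment matches → elsewhere allophone [p].
Occurrence 3 (position 5): no conditioning environment matches → elsewhere allophone [p].
Occurrence 4 (position 11): immediately before a stressed vowel → [p̚].

[p], [p], [p], [p̚]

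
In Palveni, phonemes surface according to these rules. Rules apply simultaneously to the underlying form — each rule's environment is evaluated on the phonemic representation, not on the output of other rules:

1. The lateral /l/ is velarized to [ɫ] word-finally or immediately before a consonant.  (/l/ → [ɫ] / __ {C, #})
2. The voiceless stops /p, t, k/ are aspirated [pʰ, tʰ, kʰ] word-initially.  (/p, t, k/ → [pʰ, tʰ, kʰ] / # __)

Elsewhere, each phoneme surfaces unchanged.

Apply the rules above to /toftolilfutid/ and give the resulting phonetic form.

[tʰoftoliɫfutid]

/t/ (word-initial): word-initially, so rule 2 applies → [tʰ].
/o/ (between /t/ and /f/): no rule targets it → [o].
/f/ (between /o/ and /t/): no rule targets it → [f].
/t/ — between /f/ and /o/; rule 2 does not apply here → [t].
/o/ stays [o].
/l/ (between /o/ and /i/) is in the target of rule 1 but the environment (word-finally or immediately before a consonant) is not met → [l].
/i/ (between /l/ and /l/): no rule targets it → [i].
/l/ — between /i/ and /f/, word-finally or immediately before a consonant — surfaces as [ɫ] (rule 1).
/f/ — not in any rule's target class → [f].
/u/ (between /f/ and /t/): no rule targets it → [u].
/t/ — between /u/ and /i/; rule 2 does not apply here → [t].
/i/ (between /t/ and /d/): no rule targets it → [i].
/d/ — not in any rule's target class → [d].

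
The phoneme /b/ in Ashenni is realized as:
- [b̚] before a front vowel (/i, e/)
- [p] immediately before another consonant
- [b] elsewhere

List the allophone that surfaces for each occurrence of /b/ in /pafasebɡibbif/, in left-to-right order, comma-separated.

[p], [p], [b̚]

Occurrence 1 (position 7): immediately before another consonant → [p].
Occurrence 2 (position 10): immediately before another consonant → [p].
Occurrence 3 (position 11): before a front vowel (/i, e/) → [b̚].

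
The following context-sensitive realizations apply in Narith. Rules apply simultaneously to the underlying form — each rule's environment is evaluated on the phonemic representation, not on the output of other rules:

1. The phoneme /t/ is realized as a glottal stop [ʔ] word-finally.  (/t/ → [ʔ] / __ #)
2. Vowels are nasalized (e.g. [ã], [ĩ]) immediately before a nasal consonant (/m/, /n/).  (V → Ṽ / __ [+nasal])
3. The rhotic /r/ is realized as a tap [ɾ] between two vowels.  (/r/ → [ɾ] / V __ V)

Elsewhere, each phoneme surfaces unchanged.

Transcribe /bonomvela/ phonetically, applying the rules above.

/b/ (word-initial): no rule targets it → [b].
/o/ — between /b/ and /n/, before a nasal consonant — surfaces as [õ] (rule 2).
/n/ stays [n].
/o/ (between /n/ and /m/) occurs before a nasal consonant → [õ] by rule 2.
/m/ (between /o/ and /v/) is unaffected → [m].
/v/ — not in any rule's target class → [v].
/e/ — between /v/ and /l/; rule 2 does not apply here → [e].
/l/ — not in any rule's target class → [l].
/a/ (word-final): rule 2 targets it, but not before a nasal consonant → unchanged [a].

[bõnõmvela]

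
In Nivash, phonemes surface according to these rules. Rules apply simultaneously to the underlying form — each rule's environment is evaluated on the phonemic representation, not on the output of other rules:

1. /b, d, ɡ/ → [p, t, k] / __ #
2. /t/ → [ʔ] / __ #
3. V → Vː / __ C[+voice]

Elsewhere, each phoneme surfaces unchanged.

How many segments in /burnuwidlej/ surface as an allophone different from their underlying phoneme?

4

Segments that undergo a rule: /u/ → [uː] (rule 3); /u/ → [uː] (rule 3); /i/ → [iː] (rule 3); /e/ → [eː] (rule 3).
All other segments surface unchanged.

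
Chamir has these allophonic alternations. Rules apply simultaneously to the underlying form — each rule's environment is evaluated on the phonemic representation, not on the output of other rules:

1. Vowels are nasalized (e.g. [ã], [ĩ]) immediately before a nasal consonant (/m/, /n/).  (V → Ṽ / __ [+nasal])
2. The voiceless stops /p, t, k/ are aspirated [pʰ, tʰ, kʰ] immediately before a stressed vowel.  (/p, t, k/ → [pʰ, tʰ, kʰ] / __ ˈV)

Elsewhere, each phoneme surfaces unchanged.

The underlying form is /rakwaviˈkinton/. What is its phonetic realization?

[rakwaviˈkʰĩntõn]

/r/ stays [r].
/a/ (between /r/ and /k/): rule 1 targets it, but not before a nasal consonant → unchanged [a].
/k/ (between /a/ and /w/): rule 2 targets it, but not immediately before a stressed vowel → unchanged [k].
/w/ stays [w].
/a/ (between /w/ and /v/): rule 1 targets it, but not before a nasal consonant → unchanged [a].
/v/ — not in any rule's target class → [v].
/i/ (between /v/ and /k/) is in the target of rule 1 but the environment (before a nasal consonant) is not met → [i].
/k/ (between /i/ and /i/): immediately before a stressed vowel, so rule 2 applies → [kʰ].
/i/ (between /k/ and /n/): before a nasal consonant, so rule 1 applies → [ĩ].
/n/ stays [n].
/t/ (between /n/ and /o/): rule 2 targets it, but not immediately before a stressed vowel → unchanged [t].
/o/ (between /t/ and /n/): before a nasal consonant, so rule 1 applies → [õ].
/n/ (word-final) is unaffected → [n].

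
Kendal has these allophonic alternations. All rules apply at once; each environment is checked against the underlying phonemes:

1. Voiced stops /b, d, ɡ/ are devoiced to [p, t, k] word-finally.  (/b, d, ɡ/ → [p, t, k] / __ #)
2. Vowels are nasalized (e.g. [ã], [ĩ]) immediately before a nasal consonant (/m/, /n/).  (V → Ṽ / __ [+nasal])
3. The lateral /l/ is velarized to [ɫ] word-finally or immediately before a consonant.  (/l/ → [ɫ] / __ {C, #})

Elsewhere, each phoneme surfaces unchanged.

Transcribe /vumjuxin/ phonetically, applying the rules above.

[vũmjuxĩn]

/v/ (word-initial): no rule targets it → [v].
/u/ — between /v/ and /m/, before a nasal consonant — surfaces as [ũ] (rule 2).
/m/ (between /u/ and /j/): no rule targets it → [m].
/j/ (between /m/ and /u/): no rule targets it → [j].
/u/ (between /j/ and /x/): rule 2 targets it, but not before a nasal consonant → unchanged [u].
/x/ — not in any rule's target class → [x].
/i/ (between /x/ and /n/) occurs before a nasal consonant → [ĩ] by rule 2.
/n/ (word-final) is unaffected → [n].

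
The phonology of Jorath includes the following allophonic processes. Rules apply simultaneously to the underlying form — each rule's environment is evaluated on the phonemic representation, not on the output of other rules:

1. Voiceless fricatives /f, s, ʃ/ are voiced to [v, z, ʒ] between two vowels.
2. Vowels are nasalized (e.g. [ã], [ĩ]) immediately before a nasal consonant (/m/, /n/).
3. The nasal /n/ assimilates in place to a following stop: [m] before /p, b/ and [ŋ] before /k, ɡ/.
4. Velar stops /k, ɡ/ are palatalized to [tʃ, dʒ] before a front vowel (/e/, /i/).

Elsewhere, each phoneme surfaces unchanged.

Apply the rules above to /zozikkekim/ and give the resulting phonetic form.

/o/ — between /z/ and /z/; rule 2 does not apply here → [o].
/i/ (between /z/ and /k/) fails the environment for rule 2, so it stays [i].
/k/ (between /i/ and /k/) is in the target of rule 4 but the environment (before a front vowel) is not met → [k].
/k/ meets the environment for rule 4 (before a front vowel) → [tʃ].
/e/ (between /k/ and /k/): rule 2 targets it, but not before a nasal consonant → unchanged [e].
/k/ meets the environment for rule 4 (before a front vowel) → [tʃ].
/i/ (between /k/ and /m/): before a nasal consonant, so rule 2 applies → [ĩ].

[zoziktʃetʃĩm]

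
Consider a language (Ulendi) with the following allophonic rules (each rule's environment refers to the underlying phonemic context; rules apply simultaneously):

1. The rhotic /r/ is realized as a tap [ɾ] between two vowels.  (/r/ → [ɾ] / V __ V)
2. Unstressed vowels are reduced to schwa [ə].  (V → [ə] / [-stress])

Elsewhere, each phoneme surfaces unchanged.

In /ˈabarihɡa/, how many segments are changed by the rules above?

4

Segments that undergo a rule: /a/ → [ə] (rule 2); /r/ → [ɾ] (rule 1); /i/ → [ə] (rule 2); /a/ → [ə] (rule 2).
All other segments surface unchanged.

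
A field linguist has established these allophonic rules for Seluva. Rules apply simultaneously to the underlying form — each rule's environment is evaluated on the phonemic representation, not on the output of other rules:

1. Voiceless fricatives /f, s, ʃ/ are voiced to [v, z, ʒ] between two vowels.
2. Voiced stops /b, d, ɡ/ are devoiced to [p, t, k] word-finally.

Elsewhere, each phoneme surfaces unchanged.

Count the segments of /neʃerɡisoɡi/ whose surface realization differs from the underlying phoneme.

2

Segments that undergo a rule: /ʃ/ → [ʒ] (rule 1); /s/ → [z] (rule 1).
All other segments surface unchanged.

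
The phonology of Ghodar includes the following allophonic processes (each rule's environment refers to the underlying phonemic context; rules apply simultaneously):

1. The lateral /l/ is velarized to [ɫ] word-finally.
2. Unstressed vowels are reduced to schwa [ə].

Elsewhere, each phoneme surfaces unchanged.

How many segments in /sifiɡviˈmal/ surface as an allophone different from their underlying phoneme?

Segments that undergo a rule: /i/ → [ə] (rule 2); /i/ → [ə] (rule 2); /i/ → [ə] (rule 2); /l/ → [ɫ] (rule 1).
All other segments surface unchanged.

4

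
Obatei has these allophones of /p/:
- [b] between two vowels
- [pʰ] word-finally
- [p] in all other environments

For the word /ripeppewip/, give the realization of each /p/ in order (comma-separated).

[b], [p], [p], [pʰ]

Occurrence 1 (position 3): between two vowels → [b].
Occurrence 2 (position 5): no conditioning environment matches → elsewhere allophone [p].
Occurrence 3 (position 6): no conditioning environment matches → elsewhere allophone [p].
Occurrence 4 (position 10): word-finally → [pʰ].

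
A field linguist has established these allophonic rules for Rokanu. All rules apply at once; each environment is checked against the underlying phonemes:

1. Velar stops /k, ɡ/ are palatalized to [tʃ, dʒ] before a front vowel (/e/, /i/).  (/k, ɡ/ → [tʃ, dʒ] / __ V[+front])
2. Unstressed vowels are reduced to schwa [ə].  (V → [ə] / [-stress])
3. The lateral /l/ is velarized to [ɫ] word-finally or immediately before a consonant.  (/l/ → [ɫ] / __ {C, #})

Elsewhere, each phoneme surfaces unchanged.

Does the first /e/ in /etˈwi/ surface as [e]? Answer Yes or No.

No

Rule 2 applies to /e/ (word-initial: in an unstressed syllable) → [ə].
The actual realization is [ə], not [e].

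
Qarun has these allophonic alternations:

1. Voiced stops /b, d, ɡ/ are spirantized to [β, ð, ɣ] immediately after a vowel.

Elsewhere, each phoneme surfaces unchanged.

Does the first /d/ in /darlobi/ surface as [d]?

/d/ — word-initial; rule 1 does not apply here → [d].
The actual realization is [d], which matches [d].

Yes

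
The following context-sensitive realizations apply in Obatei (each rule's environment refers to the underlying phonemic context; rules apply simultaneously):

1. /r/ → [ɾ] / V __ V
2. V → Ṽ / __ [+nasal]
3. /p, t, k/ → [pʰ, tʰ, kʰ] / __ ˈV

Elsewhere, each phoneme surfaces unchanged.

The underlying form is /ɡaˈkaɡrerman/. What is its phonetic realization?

[ɡaˈkʰaɡrermãn]

/a/ (between /ɡ/ and /k/) fails the environment for rule 2, so it stays [a].
Rule 3 applies to /k/ (between /a/ and /a/: immediately before a stressed vowel) → [kʰ].
/a/ (between /k/ and /ɡ/): rule 2 targets it, but not before a nasal consonant → unchanged [a].
/r/ — between /ɡ/ and /e/; rule 1 does not apply here → [r].
/e/ — between /r/ and /r/; rule 2 does not apply here → [e].
/r/ (between /e/ and /m/): rule 1 targets it, but not between two vowels → unchanged [r].
/a/ (between /m/ and /n/) occurs before a nasal consonant → [ã] by rule 2.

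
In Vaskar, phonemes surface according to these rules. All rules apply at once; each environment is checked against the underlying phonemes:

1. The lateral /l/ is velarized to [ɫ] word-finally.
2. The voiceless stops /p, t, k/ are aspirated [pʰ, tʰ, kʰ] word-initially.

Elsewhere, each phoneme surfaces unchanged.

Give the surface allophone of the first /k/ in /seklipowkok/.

/k/ (between /e/ and /l/): rule 2 targets it, but not word-initially → unchanged [k].

[k]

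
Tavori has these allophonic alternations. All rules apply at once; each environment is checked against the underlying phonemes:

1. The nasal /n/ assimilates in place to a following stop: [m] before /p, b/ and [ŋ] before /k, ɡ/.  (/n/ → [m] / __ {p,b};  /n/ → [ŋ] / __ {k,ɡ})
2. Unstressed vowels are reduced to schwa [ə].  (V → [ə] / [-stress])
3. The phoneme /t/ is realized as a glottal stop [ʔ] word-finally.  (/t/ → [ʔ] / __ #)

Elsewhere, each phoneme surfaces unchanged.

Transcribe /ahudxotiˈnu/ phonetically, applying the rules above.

/a/ (word-initial) occurs in an unstressed syllable → [ə] by rule 2.
/h/ stays [h].
Rule 2 applies to /u/ (between /h/ and /d/: in an unstressed syllable) → [ə].
/d/ (between /u/ and /x/) is unaffected → [d].
/x/ (between /d/ and /o/): no rule targets it → [x].
/o/ meets the environment for rule 2 (in an unstressed syllable) → [ə].
/t/ — between /o/ and /i/; rule 3 does not apply here → [t].
/i/ (between /t/ and /n/): in an unstressed syllable, so rule 2 applies → [ə].
/n/ (between /i/ and /u/) is in the target of rule 1 but the environment (before a labial or velar stop) is not met → [n].
/u/ (word-final): rule 2 targets it, but not in an unstressed syllable → unchanged [u].

[əhədxətəˈnu]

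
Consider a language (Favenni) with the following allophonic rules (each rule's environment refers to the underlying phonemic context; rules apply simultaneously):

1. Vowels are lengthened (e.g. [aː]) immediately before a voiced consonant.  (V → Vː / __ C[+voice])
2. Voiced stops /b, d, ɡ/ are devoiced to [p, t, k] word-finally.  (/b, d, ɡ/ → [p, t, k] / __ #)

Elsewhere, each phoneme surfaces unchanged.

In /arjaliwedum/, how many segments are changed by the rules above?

Segments that undergo a rule: /a/ → [aː] (rule 1); /a/ → [aː] (rule 1); /i/ → [iː] (rule 1); /e/ → [eː] (rule 1); /u/ → [uː] (rule 1).
All other segments surface unchanged.

5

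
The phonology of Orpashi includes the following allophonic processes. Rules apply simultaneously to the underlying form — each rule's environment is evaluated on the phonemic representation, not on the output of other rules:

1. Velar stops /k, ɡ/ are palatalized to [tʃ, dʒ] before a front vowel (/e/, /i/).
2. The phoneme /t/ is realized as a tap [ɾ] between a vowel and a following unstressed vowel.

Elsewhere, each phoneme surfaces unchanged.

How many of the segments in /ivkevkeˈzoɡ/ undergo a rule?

2

Segments that undergo a rule: /k/ → [tʃ] (rule 1); /k/ → [tʃ] (rule 1).
All other segments surface unchanged.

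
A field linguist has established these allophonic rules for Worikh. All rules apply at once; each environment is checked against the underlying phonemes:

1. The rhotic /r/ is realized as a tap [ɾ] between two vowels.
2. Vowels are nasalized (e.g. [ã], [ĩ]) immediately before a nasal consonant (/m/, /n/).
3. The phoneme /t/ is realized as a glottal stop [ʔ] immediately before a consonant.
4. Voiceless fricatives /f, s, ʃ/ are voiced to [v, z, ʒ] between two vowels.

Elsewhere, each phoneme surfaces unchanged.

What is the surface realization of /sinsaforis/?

/s/ (word-initial): rule 4 targets it, but not between two vowels → unchanged [s].
Rule 2 applies to /i/ (between /s/ and /n/: before a nasal consonant) → [ĩ].
/n/ (between /i/ and /s/) is unaffected → [n].
/s/ (between /n/ and /a/): rule 4 targets it, but not between two vowels → unchanged [s].
/a/ (between /s/ and /f/): rule 2 targets it, but not before a nasal consonant → unchanged [a].
/f/ — between /a/ and /o/, between two vowels — surfaces as [v] (rule 4).
/o/ (between /f/ and /r/): rule 2 targets it, but not before a nasal consonant → unchanged [o].
Rule 1 applies to /r/ (between /o/ and /i/: between two vowels) → [ɾ].
/i/ (between /r/ and /s/) fails the environment for rule 2, so it stays [i].
/s/ (word-final) is in the target of rule 4 but the environment (between two vowels) is not met → [s].

[sĩnsavoɾis]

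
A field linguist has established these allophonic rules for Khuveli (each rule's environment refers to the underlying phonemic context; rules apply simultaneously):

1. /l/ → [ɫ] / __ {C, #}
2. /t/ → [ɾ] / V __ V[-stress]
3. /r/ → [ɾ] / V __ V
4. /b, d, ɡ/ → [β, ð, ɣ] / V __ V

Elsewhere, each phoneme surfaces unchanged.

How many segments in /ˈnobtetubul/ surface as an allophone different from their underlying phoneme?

Segments that undergo a rule: /t/ → [ɾ] (rule 2); /b/ → [β] (rule 4); /l/ → [ɫ] (rule 1).
All other segments surface unchanged.

3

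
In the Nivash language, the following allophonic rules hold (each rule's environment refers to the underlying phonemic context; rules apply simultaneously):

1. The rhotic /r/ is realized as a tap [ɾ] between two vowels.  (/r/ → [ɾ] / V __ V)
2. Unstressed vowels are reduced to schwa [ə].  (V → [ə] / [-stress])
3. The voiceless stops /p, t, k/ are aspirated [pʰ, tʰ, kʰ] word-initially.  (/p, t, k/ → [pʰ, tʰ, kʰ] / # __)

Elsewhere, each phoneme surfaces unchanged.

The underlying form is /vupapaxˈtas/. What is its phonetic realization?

[vəpəpəxˈtas]

/v/ (word-initial) is unaffected → [v].
/u/ (between /v/ and /p/) occurs in an unstressed syllable → [ə] by rule 2.
/p/ — between /u/ and /a/; rule 3 does not apply here → [p].
/a/ meets the environment for rule 2 (in an unstressed syllable) → [ə].
/p/ (between /a/ and /a/): rule 3 targets it, but not word-initially → unchanged [p].
Rule 2 applies to /a/ (between /p/ and /x/: in an unstressed syllable) → [ə].
/x/ — not in any rule's target class → [x].
/t/ — between /x/ and /a/; rule 3 does not apply here → [t].
/a/ (between /t/ and /s/) fails the environment for rule 2, so it stays [a].
/s/ stays [s].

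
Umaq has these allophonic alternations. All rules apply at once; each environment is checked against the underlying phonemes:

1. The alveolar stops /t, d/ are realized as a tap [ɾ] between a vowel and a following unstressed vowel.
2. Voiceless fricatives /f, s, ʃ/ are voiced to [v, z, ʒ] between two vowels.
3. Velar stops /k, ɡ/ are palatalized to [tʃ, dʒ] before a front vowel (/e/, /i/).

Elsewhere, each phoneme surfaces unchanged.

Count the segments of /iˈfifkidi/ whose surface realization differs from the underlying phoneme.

Segments that undergo a rule: /f/ → [v] (rule 2); /k/ → [tʃ] (rule 3); /d/ → [ɾ] (rule 1).
All other segments surface unchanged.

3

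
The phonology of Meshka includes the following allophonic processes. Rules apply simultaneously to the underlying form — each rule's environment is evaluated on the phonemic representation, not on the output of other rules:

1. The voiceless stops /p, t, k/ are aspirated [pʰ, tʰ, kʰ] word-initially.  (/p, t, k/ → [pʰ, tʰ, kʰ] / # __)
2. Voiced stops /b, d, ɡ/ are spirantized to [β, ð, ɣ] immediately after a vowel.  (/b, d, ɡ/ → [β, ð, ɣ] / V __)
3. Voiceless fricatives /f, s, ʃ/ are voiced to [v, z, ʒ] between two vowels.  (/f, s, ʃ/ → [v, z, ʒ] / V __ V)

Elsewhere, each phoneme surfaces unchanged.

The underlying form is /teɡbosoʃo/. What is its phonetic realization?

[tʰeɣbozoʒo]

Rule 1 applies to /t/ (word-initial: word-initially) → [tʰ].
/e/ (between /t/ and /ɡ/): no rule targets it → [e].
/ɡ/ (between /e/ and /b/): immediately after a vowel, so rule 2 applies → [ɣ].
/b/ (between /ɡ/ and /o/) fails the environment for rule 2, so it stays [b].
/o/ (between /b/ and /s/) is unaffected → [o].
/s/ (between /o/ and /o/) occurs between two vowels → [z] by rule 3.
/o/ (between /s/ and /ʃ/): no rule targets it → [o].
Rule 3 applies to /ʃ/ (between /o/ and /o/: between two vowels) → [ʒ].
/o/ stays [o].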